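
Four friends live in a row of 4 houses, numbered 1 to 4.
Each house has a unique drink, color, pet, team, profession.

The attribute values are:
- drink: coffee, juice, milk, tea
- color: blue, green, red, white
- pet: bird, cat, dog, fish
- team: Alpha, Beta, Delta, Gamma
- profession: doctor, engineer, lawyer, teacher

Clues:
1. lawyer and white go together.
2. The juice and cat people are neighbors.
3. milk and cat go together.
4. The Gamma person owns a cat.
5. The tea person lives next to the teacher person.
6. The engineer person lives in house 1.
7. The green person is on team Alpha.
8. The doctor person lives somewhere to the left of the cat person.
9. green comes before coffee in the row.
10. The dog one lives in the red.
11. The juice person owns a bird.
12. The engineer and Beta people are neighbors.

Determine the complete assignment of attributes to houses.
Solution:

House | Drink | Color | Pet | Team | Profession
-----------------------------------------------
  1   | tea | green | fish | Alpha | engineer
  2   | coffee | red | dog | Beta | teacher
  3   | juice | blue | bird | Delta | doctor
  4   | milk | white | cat | Gamma | lawyer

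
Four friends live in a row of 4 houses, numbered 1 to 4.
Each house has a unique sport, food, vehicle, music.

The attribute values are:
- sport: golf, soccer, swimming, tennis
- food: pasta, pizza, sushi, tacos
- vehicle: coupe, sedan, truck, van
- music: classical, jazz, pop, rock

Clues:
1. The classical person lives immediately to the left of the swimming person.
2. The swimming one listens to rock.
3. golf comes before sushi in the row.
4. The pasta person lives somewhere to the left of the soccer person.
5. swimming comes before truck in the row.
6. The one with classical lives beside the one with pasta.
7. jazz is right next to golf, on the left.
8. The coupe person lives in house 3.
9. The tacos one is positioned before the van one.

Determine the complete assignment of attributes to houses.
Solution:

House | Sport | Food | Vehicle | Music
--------------------------------------
  1   | tennis | tacos | sedan | jazz
  2   | golf | pizza | van | classical
  3   | swimming | pasta | coupe | rock
  4   | soccer | sushi | truck | pop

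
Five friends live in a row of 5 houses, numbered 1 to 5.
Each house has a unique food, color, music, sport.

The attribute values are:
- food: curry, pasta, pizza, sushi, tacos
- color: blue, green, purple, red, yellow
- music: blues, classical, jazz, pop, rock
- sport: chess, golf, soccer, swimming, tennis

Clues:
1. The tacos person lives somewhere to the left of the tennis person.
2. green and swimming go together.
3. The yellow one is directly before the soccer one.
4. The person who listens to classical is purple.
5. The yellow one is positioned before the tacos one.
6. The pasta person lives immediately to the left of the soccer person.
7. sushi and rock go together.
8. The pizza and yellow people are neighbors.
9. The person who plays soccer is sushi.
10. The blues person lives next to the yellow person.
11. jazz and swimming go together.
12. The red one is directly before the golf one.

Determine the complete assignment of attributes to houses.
Solution:

House | Food | Color | Music | Sport
------------------------------------
  1   | pizza | red | blues | chess
  2   | pasta | yellow | pop | golf
  3   | sushi | blue | rock | soccer
  4   | tacos | green | jazz | swimming
  5   | curry | purple | classical | tennis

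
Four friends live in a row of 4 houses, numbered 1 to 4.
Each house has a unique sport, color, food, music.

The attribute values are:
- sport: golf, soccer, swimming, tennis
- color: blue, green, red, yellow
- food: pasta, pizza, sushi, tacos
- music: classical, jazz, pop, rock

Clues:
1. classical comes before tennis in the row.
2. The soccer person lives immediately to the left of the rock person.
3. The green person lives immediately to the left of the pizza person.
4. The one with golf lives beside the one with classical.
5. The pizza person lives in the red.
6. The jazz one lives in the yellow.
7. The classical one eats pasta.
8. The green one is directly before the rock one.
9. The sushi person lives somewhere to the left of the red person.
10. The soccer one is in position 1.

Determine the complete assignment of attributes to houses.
Solution:

House | Sport | Color | Food | Music
------------------------------------
  1   | soccer | green | sushi | pop
  2   | golf | red | pizza | rock
  3   | swimming | blue | pasta | classical
  4   | tennis | yellow | tacos | jazz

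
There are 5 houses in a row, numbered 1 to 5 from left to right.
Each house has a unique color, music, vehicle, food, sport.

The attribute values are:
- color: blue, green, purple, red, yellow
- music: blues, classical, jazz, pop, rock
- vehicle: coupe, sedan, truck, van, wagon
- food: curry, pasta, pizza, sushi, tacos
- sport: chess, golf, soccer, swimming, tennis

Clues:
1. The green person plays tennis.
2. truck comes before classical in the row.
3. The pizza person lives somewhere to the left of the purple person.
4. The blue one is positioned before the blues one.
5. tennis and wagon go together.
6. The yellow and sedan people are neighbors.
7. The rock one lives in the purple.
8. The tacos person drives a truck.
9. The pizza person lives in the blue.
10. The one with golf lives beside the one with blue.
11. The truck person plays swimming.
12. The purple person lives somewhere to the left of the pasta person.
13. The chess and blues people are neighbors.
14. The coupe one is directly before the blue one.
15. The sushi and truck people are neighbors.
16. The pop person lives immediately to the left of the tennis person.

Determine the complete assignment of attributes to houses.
Solution:

House | Color | Music | Vehicle | Food | Sport
----------------------------------------------
  1   | yellow | jazz | coupe | curry | golf
  2   | blue | pop | sedan | pizza | chess
  3   | green | blues | wagon | sushi | tennis
  4   | purple | rock | truck | tacos | swimming
  5   | red | classical | van | pasta | soccer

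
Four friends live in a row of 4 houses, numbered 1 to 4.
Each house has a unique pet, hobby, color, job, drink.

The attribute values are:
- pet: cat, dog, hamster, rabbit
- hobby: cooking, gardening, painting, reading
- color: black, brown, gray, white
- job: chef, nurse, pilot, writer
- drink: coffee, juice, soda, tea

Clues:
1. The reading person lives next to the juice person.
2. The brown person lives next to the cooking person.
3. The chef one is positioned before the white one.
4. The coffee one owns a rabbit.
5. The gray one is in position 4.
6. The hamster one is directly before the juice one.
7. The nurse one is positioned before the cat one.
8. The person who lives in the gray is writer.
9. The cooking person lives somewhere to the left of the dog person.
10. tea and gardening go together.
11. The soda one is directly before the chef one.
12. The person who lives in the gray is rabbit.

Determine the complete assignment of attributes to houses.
Solution:

House | Pet | Hobby | Color | Job | Drink
-----------------------------------------
  1   | hamster | reading | brown | nurse | soda
  2   | cat | cooking | black | chef | juice
  3   | dog | gardening | white | pilot | tea
  4   | rabbit | painting | gray | writer | coffee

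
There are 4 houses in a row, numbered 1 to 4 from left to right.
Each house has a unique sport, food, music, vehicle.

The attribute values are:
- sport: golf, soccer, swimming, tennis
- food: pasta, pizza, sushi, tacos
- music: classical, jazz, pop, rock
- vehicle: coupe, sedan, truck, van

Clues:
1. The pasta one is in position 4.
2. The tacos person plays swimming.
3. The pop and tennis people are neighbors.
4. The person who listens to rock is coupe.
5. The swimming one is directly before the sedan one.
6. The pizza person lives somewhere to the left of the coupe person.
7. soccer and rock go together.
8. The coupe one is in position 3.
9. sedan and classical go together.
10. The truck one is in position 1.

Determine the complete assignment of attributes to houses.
Solution:

House | Sport | Food | Music | Vehicle
--------------------------------------
  1   | swimming | tacos | pop | truck
  2   | tennis | pizza | classical | sedan
  3   | soccer | sushi | rock | coupe
  4   | golf | pasta | jazz | van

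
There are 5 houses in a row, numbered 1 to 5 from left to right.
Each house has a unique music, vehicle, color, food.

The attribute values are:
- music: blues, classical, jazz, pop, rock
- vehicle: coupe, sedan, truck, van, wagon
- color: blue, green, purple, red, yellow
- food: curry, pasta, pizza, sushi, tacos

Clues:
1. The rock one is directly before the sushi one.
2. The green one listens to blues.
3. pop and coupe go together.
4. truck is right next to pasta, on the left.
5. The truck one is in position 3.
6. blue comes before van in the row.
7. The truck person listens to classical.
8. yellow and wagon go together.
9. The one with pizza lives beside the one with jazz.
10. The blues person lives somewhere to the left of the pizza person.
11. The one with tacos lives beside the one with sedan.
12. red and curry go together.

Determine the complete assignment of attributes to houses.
Solution:

House | Music | Vehicle | Color | Food
--------------------------------------
  1   | rock | wagon | yellow | tacos
  2   | blues | sedan | green | sushi
  3   | classical | truck | blue | pizza
  4   | jazz | van | purple | pasta
  5   | pop | coupe | red | curry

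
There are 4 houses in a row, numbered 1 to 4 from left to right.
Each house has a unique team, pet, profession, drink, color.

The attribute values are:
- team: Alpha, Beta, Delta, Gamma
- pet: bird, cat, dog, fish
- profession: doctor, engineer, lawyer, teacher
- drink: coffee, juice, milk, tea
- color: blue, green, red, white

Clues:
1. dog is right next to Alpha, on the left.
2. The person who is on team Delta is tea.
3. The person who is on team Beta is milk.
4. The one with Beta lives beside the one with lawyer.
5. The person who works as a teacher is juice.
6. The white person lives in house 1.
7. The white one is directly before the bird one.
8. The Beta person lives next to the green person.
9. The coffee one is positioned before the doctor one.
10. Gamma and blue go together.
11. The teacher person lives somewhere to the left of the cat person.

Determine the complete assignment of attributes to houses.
Solution:

House | Team | Pet | Profession | Drink | Color
-----------------------------------------------
  1   | Beta | dog | engineer | milk | white
  2   | Alpha | bird | lawyer | coffee | green
  3   | Gamma | fish | teacher | juice | blue
  4   | Delta | cat | doctor | tea | red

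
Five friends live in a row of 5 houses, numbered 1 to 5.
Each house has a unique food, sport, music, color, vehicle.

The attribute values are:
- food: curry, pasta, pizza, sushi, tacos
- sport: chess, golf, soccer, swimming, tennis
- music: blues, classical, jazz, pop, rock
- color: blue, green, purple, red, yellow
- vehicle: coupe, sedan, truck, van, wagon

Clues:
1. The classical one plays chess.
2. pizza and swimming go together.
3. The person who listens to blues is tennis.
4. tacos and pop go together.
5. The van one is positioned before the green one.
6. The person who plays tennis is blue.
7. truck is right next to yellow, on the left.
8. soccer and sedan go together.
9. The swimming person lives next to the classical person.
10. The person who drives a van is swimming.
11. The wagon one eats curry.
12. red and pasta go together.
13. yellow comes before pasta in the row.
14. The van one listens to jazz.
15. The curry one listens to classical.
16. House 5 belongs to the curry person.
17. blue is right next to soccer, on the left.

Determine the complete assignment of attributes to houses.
Solution:

House | Food | Sport | Music | Color | Vehicle
----------------------------------------------
  1   | sushi | tennis | blues | blue | truck
  2   | tacos | soccer | pop | yellow | sedan
  3   | pasta | golf | rock | red | coupe
  4   | pizza | swimming | jazz | purple | van
  5   | curry | chess | classical | green | wagon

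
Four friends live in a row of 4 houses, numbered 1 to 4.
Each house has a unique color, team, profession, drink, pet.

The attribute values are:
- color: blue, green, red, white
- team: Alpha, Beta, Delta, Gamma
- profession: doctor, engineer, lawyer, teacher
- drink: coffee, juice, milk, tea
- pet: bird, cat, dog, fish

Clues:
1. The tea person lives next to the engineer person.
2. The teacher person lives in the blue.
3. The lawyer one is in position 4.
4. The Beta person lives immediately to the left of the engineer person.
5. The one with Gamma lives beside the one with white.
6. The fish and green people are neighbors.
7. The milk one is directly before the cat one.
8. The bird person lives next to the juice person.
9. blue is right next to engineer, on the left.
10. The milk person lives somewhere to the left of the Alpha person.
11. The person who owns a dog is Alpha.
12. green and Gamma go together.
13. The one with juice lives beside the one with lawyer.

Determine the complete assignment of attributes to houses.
Solution:

House | Color | Team | Profession | Drink | Pet
-----------------------------------------------
  1   | blue | Beta | teacher | tea | fish
  2   | green | Gamma | engineer | milk | bird
  3   | white | Delta | doctor | juice | cat
  4   | red | Alpha | lawyer | coffee | dog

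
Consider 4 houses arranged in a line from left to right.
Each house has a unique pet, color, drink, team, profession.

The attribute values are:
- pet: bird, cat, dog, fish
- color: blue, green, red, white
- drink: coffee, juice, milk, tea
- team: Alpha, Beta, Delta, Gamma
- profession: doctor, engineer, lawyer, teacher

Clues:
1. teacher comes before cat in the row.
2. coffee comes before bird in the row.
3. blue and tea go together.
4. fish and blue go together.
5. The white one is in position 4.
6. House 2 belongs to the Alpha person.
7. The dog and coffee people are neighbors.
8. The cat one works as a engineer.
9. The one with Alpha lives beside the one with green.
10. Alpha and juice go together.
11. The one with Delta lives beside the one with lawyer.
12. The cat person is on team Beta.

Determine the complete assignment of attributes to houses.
Solution:

House | Pet | Color | Drink | Team | Profession
-----------------------------------------------
  1   | fish | blue | tea | Delta | teacher
  2   | dog | red | juice | Alpha | lawyer
  3   | cat | green | coffee | Beta | engineer
  4   | bird | white | milk | Gamma | doctor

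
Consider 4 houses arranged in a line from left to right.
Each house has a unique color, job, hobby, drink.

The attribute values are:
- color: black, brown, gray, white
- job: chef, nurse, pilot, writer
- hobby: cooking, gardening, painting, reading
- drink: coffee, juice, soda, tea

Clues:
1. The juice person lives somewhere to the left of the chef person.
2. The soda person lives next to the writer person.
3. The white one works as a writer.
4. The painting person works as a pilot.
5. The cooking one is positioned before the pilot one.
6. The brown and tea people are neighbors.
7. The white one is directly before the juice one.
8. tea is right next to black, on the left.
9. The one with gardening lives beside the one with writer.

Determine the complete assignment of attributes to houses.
Solution:

House | Color | Job | Hobby | Drink
-----------------------------------
  1   | brown | nurse | gardening | soda
  2   | white | writer | cooking | tea
  3   | black | pilot | painting | juice
  4   | gray | chef | reading | coffee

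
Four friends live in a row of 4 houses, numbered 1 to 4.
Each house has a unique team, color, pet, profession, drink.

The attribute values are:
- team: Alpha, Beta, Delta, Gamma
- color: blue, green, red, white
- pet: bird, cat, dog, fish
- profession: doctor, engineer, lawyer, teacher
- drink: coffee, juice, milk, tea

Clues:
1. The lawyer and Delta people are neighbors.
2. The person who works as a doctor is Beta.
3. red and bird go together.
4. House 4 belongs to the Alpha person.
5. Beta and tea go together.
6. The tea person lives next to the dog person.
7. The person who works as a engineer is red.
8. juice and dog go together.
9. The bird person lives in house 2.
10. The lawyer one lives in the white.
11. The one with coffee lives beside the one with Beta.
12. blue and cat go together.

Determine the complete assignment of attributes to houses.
Solution:

House | Team | Color | Pet | Profession | Drink
-----------------------------------------------
  1   | Gamma | white | fish | lawyer | milk
  2   | Delta | red | bird | engineer | coffee
  3   | Beta | blue | cat | doctor | tea
  4   | Alpha | green | dog | teacher | juice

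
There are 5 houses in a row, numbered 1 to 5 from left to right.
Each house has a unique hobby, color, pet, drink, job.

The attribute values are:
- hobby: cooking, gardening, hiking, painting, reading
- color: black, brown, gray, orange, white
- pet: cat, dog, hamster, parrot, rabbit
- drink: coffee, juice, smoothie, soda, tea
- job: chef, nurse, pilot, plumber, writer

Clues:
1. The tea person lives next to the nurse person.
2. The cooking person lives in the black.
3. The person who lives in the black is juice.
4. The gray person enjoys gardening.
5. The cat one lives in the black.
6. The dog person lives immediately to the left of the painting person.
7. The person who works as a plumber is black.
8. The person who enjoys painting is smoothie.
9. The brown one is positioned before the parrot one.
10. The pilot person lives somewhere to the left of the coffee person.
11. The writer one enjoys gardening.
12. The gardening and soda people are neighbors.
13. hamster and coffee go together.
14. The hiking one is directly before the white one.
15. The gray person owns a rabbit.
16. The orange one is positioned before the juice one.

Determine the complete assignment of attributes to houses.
Solution:

House | Hobby | Color | Pet | Drink | Job
-----------------------------------------
  1   | gardening | gray | rabbit | tea | writer
  2   | hiking | brown | dog | soda | nurse
  3   | painting | white | parrot | smoothie | pilot
  4   | reading | orange | hamster | coffee | chef
  5   | cooking | black | cat | juice | plumber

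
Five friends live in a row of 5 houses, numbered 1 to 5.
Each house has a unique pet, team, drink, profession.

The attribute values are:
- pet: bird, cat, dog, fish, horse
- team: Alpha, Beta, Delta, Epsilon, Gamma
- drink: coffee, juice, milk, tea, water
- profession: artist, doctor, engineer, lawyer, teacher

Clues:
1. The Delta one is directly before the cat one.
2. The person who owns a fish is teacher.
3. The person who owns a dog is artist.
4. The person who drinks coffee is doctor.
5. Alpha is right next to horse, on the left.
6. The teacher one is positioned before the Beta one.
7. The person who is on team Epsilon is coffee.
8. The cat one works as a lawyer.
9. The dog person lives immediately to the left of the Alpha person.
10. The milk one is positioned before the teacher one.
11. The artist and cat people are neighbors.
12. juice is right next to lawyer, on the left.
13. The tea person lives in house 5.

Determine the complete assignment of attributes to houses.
Solution:

House | Pet | Team | Drink | Profession
---------------------------------------
  1   | dog | Delta | juice | artist
  2   | cat | Alpha | milk | lawyer
  3   | horse | Epsilon | coffee | doctor
  4   | fish | Gamma | water | teacher
  5   | bird | Beta | tea | engineer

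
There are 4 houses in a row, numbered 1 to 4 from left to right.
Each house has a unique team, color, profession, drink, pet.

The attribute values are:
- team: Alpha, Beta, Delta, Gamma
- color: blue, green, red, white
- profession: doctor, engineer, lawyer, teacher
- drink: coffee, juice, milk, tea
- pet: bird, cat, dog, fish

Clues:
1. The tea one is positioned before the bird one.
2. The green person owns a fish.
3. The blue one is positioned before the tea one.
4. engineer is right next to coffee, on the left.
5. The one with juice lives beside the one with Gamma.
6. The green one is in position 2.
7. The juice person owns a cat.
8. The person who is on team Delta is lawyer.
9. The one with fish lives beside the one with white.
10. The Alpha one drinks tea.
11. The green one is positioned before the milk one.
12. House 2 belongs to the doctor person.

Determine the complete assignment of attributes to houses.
Solution:

House | Team | Color | Profession | Drink | Pet
-----------------------------------------------
  1   | Beta | blue | engineer | juice | cat
  2   | Gamma | green | doctor | coffee | fish
  3   | Alpha | white | teacher | tea | dog
  4   | Delta | red | lawyer | milk | bird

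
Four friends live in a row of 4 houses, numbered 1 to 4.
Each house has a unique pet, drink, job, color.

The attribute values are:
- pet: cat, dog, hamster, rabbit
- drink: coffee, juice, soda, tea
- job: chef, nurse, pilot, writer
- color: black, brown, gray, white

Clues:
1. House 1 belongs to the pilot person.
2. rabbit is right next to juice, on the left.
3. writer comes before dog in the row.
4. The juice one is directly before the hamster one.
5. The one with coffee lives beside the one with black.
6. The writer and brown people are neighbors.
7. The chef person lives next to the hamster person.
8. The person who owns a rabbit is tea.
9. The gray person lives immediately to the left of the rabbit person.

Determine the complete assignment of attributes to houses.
Solution:

House | Pet | Drink | Job | Color
---------------------------------
  1   | cat | coffee | pilot | gray
  2   | rabbit | tea | writer | black
  3   | dog | juice | chef | brown
  4   | hamster | soda | nurse | white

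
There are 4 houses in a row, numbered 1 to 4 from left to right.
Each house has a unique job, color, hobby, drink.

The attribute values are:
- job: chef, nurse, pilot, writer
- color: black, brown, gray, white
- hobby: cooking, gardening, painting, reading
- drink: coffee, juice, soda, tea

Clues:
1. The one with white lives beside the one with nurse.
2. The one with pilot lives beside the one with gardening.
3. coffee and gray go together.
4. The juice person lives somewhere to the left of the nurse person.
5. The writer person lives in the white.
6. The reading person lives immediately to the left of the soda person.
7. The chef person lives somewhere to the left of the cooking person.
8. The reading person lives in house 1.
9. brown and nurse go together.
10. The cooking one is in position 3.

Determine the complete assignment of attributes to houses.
Solution:

House | Job | Color | Hobby | Drink
-----------------------------------
  1   | pilot | gray | reading | coffee
  2   | chef | black | gardening | soda
  3   | writer | white | cooking | juice
  4   | nurse | brown | painting | tea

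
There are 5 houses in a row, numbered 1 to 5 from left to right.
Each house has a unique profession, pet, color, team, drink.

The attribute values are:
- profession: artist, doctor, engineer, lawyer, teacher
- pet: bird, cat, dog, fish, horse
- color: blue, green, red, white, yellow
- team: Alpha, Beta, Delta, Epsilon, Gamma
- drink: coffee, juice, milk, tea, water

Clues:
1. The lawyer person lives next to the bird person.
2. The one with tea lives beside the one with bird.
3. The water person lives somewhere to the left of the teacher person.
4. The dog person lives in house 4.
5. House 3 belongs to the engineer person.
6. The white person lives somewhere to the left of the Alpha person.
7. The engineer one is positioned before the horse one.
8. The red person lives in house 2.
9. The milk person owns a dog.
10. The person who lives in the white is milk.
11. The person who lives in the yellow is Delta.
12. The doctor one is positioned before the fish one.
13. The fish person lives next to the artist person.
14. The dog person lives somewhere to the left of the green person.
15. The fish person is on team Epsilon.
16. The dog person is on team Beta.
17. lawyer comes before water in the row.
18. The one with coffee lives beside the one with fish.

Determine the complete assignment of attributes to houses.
Solution:

House | Profession | Pet | Color | Team | Drink
-----------------------------------------------
  1   | lawyer | cat | yellow | Delta | tea
  2   | doctor | bird | red | Gamma | coffee
  3   | engineer | fish | blue | Epsilon | water
  4   | artist | dog | white | Beta | milk
  5   | teacher | horse | green | Alpha | juice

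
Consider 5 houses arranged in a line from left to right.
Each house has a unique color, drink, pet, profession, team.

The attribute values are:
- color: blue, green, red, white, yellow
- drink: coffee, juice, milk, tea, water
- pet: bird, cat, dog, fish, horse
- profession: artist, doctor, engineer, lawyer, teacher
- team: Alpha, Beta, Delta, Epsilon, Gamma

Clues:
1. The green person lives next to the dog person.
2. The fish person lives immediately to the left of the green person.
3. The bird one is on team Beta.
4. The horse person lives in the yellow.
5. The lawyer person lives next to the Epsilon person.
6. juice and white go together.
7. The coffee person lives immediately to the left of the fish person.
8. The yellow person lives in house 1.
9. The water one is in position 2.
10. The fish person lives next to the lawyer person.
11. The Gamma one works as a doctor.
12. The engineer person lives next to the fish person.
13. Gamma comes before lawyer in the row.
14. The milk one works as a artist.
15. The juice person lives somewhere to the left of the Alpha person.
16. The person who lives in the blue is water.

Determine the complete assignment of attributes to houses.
Solution:

House | Color | Drink | Pet | Profession | Team
-----------------------------------------------
  1   | yellow | coffee | horse | engineer | Delta
  2   | blue | water | fish | doctor | Gamma
  3   | green | tea | bird | lawyer | Beta
  4   | white | juice | dog | teacher | Epsilon
  5   | red | milk | cat | artist | Alpha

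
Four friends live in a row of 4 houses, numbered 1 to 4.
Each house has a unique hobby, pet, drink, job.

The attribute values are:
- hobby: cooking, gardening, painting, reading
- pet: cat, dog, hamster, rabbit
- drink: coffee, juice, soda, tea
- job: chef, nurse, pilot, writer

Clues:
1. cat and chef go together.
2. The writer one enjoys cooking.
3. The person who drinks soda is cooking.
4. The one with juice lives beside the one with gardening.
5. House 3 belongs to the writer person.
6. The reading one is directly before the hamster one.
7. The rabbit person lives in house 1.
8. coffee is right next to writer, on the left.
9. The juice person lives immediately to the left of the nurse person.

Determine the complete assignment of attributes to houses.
Solution:

House | Hobby | Pet | Drink | Job
---------------------------------
  1   | reading | rabbit | juice | pilot
  2   | gardening | hamster | coffee | nurse
  3   | cooking | dog | soda | writer
  4   | painting | cat | tea | chef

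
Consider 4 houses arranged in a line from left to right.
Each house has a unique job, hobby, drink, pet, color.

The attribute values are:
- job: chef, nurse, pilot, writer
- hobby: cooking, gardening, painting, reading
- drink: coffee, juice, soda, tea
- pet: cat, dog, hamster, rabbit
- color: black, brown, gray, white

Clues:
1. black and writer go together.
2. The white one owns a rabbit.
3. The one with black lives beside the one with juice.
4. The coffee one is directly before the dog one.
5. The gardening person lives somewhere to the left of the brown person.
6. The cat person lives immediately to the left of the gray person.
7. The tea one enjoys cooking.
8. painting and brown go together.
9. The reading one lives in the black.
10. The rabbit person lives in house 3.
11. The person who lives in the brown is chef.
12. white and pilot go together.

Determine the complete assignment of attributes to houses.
Solution:

House | Job | Hobby | Drink | Pet | Color
-----------------------------------------
  1   | writer | reading | coffee | cat | black
  2   | nurse | gardening | juice | dog | gray
  3   | pilot | cooking | tea | rabbit | white
  4   | chef | painting | soda | hamster | brown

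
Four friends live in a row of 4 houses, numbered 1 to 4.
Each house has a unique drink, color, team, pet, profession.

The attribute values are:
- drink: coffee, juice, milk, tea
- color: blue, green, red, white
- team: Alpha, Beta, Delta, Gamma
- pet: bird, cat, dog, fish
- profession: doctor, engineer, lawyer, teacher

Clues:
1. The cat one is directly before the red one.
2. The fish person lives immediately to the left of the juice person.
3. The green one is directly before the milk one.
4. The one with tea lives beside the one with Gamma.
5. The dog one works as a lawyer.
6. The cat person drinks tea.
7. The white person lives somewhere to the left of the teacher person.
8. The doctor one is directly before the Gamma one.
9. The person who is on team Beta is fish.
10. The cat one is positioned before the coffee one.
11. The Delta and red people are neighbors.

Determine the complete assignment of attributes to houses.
Solution:

House | Drink | Color | Team | Pet | Profession
-----------------------------------------------
  1   | tea | green | Delta | cat | doctor
  2   | milk | red | Gamma | dog | lawyer
  3   | coffee | white | Beta | fish | engineer
  4   | juice | blue | Alpha | bird | teacher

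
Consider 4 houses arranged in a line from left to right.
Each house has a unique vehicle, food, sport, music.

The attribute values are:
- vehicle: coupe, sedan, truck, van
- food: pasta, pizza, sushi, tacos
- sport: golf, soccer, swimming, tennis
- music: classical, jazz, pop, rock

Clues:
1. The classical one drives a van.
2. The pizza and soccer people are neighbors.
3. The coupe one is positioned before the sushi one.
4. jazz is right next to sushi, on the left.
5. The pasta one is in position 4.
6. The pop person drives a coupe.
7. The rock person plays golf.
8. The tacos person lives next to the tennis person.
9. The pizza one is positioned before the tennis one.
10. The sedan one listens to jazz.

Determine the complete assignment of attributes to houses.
Solution:

House | Vehicle | Food | Sport | Music
--------------------------------------
  1   | coupe | pizza | swimming | pop
  2   | sedan | tacos | soccer | jazz
  3   | van | sushi | tennis | classical
  4   | truck | pasta | golf | rock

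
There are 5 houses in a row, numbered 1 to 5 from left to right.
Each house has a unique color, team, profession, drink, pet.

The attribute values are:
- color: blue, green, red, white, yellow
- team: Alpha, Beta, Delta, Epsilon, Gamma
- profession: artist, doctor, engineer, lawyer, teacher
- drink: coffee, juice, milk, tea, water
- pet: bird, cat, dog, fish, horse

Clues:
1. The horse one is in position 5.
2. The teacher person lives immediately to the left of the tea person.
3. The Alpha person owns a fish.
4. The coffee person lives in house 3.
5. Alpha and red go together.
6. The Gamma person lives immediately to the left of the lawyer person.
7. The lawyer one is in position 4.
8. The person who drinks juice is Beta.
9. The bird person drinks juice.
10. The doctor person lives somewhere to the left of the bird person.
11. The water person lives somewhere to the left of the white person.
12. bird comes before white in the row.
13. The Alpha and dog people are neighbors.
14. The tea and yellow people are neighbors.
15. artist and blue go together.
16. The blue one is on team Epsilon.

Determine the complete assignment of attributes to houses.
Solution:

House | Color | Team | Profession | Drink | Pet
-----------------------------------------------
  1   | red | Alpha | teacher | water | fish
  2   | blue | Epsilon | artist | tea | dog
  3   | yellow | Gamma | doctor | coffee | cat
  4   | green | Beta | lawyer | juice | bird
  5   | white | Delta | engineer | milk | horse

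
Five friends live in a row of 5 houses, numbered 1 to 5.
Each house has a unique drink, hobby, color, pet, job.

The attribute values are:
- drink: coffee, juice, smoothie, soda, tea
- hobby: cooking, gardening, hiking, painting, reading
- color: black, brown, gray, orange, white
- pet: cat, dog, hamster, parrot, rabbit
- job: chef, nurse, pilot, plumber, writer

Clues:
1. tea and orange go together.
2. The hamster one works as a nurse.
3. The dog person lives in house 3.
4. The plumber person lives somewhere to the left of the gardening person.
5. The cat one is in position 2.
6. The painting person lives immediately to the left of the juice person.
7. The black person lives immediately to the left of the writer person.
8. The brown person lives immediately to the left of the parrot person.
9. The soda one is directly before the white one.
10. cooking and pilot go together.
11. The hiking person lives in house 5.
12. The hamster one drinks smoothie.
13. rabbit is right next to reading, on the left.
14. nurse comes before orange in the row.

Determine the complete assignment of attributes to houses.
Solution:

House | Drink | Hobby | Color | Pet | Job
-----------------------------------------
  1   | soda | painting | black | rabbit | plumber
  2   | juice | reading | white | cat | writer
  3   | coffee | cooking | gray | dog | pilot
  4   | smoothie | gardening | brown | hamster | nurse
  5   | tea | hiking | orange | parrot | chef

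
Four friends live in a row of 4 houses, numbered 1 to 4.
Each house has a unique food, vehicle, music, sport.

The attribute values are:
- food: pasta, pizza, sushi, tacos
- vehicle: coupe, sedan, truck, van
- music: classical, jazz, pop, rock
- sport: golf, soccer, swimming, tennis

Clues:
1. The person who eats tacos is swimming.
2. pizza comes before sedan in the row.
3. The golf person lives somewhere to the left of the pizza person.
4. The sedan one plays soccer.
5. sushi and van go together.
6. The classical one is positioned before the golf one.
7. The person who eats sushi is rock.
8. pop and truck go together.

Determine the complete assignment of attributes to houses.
Solution:

House | Food | Vehicle | Music | Sport
--------------------------------------
  1   | tacos | coupe | classical | swimming
  2   | sushi | van | rock | golf
  3   | pizza | truck | pop | tennis
  4   | pasta | sedan | jazz | soccer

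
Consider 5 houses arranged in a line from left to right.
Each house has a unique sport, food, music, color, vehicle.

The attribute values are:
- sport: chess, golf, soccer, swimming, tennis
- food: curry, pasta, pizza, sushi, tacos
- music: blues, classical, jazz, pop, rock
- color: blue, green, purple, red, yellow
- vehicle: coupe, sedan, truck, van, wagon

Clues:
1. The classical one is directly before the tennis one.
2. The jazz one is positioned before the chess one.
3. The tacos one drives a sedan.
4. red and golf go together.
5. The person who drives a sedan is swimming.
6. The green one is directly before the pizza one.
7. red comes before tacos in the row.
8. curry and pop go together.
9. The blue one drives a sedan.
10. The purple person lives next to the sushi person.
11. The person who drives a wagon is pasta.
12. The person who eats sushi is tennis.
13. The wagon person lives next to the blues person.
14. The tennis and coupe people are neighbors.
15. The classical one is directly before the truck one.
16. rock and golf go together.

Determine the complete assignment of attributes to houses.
Solution:

House | Sport | Food | Music | Color | Vehicle
----------------------------------------------
  1   | soccer | pasta | classical | purple | wagon
  2   | tennis | sushi | blues | green | truck
  3   | golf | pizza | rock | red | coupe
  4   | swimming | tacos | jazz | blue | sedan
  5   | chess | curry | pop | yellow | van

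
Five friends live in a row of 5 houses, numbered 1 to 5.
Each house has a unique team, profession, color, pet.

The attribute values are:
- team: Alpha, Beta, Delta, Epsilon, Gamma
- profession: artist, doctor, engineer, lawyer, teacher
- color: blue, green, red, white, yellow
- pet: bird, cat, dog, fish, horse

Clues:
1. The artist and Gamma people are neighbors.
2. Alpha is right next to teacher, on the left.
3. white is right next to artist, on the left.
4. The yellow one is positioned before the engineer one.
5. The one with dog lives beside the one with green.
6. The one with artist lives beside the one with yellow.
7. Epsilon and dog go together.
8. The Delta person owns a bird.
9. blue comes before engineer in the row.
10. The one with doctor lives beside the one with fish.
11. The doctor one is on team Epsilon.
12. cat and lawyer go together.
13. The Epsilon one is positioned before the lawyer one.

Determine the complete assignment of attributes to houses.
Solution:

House | Team | Profession | Color | Pet
---------------------------------------
  1   | Epsilon | doctor | white | dog
  2   | Alpha | artist | green | fish
  3   | Gamma | teacher | yellow | horse
  4   | Beta | lawyer | blue | cat
  5   | Delta | engineer | red | bird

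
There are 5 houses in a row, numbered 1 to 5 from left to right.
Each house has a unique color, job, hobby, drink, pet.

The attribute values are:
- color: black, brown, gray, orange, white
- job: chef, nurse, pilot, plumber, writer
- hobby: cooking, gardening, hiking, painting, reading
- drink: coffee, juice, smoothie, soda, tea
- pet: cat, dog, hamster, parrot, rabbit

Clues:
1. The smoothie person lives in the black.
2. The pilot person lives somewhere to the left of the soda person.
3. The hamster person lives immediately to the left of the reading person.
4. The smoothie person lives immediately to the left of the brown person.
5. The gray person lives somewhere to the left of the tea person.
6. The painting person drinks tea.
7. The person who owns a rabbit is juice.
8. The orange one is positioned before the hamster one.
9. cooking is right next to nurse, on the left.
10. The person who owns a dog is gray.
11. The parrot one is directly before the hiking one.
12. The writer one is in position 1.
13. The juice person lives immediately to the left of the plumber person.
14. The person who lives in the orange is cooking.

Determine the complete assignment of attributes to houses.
Solution:

House | Color | Job | Hobby | Drink | Pet
-----------------------------------------
  1   | orange | writer | cooking | coffee | parrot
  2   | black | nurse | hiking | smoothie | hamster
  3   | brown | pilot | reading | juice | rabbit
  4   | gray | plumber | gardening | soda | dog
  5   | white | chef | painting | tea | cat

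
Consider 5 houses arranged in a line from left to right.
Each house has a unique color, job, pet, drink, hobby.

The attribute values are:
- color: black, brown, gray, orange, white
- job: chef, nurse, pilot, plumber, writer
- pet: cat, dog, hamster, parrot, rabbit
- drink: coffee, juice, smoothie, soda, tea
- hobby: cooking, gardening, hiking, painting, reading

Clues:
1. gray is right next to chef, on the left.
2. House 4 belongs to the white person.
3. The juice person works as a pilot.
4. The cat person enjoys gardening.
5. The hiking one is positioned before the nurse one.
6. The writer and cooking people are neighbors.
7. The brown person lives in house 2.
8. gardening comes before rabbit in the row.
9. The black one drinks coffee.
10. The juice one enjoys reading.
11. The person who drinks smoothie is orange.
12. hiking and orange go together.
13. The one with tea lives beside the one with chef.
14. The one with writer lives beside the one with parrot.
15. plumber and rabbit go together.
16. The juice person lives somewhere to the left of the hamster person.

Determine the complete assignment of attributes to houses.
Solution:

House | Color | Job | Pet | Drink | Hobby
-----------------------------------------
  1   | gray | writer | cat | tea | gardening
  2   | brown | chef | parrot | soda | cooking
  3   | orange | plumber | rabbit | smoothie | hiking
  4   | white | pilot | dog | juice | reading
  5   | black | nurse | hamster | coffee | painting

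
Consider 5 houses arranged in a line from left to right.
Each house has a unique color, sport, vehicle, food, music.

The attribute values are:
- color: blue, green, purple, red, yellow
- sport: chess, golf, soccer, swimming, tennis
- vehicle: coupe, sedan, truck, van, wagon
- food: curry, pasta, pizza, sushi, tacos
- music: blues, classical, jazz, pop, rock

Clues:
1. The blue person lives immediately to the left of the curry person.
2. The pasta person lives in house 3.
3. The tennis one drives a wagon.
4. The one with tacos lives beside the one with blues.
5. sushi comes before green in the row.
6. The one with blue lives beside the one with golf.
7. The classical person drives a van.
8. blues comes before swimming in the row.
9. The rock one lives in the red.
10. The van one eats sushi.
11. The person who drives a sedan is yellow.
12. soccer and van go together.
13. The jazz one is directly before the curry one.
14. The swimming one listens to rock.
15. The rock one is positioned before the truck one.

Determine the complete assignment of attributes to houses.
Solution:

House | Color | Sport | Vehicle | Food | Music
----------------------------------------------
  1   | blue | tennis | wagon | tacos | jazz
  2   | yellow | golf | sedan | curry | blues
  3   | red | swimming | coupe | pasta | rock
  4   | purple | soccer | van | sushi | classical
  5   | green | chess | truck | pizza | pop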